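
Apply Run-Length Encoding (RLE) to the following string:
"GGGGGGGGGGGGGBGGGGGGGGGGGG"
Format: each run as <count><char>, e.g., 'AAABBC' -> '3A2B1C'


Scanning runs left to right:
  i=0: run of 'G' x 13 -> '13G'
  i=13: run of 'B' x 1 -> '1B'
  i=14: run of 'G' x 12 -> '12G'

RLE = 13G1B12G


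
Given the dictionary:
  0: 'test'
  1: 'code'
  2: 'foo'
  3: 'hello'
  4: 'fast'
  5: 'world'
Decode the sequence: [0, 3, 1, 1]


Look up each index in the dictionary:
  0 -> 'test'
  3 -> 'hello'
  1 -> 'code'
  1 -> 'code'

Decoded: "test hello code code"


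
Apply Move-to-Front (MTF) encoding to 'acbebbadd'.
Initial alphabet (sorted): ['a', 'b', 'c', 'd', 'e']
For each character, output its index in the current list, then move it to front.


MTF encoding:
'a': index 0 in ['a', 'b', 'c', 'd', 'e'] -> ['a', 'b', 'c', 'd', 'e']
'c': index 2 in ['a', 'b', 'c', 'd', 'e'] -> ['c', 'a', 'b', 'd', 'e']
'b': index 2 in ['c', 'a', 'b', 'd', 'e'] -> ['b', 'c', 'a', 'd', 'e']
'e': index 4 in ['b', 'c', 'a', 'd', 'e'] -> ['e', 'b', 'c', 'a', 'd']
'b': index 1 in ['e', 'b', 'c', 'a', 'd'] -> ['b', 'e', 'c', 'a', 'd']
'b': index 0 in ['b', 'e', 'c', 'a', 'd'] -> ['b', 'e', 'c', 'a', 'd']
'a': index 3 in ['b', 'e', 'c', 'a', 'd'] -> ['a', 'b', 'e', 'c', 'd']
'd': index 4 in ['a', 'b', 'e', 'c', 'd'] -> ['d', 'a', 'b', 'e', 'c']
'd': index 0 in ['d', 'a', 'b', 'e', 'c'] -> ['d', 'a', 'b', 'e', 'c']


Output: [0, 2, 2, 4, 1, 0, 3, 4, 0]


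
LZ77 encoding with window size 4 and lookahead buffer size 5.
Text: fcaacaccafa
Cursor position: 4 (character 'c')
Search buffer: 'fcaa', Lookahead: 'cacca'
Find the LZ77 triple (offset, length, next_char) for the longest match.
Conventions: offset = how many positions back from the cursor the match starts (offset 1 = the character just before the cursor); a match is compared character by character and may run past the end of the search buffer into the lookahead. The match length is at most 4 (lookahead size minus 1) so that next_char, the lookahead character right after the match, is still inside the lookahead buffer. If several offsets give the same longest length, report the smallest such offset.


Try each offset into the search buffer:
  offset=1 (pos 3, char 'a'): match length 0
  offset=2 (pos 2, char 'a'): match length 0
  offset=3 (pos 1, char 'c'): match length 2
  offset=4 (pos 0, char 'f'): match length 0
Longest match has length 2 at offset 3.
next_char = character at position 4 + 2 = 6 -> 'c'

Best match: offset=3, length=2 (matching 'ca' starting at position 1)
LZ77 triple: (3, 2, 'c')


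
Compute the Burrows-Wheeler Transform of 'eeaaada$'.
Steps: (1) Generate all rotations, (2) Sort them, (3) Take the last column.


Rotations (sorted):
  0: $eeaaada -> last char: a
  1: a$eeaaad -> last char: d
  2: aaada$ee -> last char: e
  3: aada$eea -> last char: a
  4: ada$eeaa -> last char: a
  5: da$eeaaa -> last char: a
  6: eaaada$e -> last char: e
  7: eeaaada$ -> last char: $


BWT = adeaaae$


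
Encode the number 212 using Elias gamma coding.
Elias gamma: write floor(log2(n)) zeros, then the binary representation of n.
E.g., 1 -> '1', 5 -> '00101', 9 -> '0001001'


num_bits = floor(log2(212)) + 1 = 8
leading_zeros = num_bits - 1 = 7
binary(212) = 11010100

Elias gamma(212) = '0000000' + '11010100' = 000000011010100 (15 bits)


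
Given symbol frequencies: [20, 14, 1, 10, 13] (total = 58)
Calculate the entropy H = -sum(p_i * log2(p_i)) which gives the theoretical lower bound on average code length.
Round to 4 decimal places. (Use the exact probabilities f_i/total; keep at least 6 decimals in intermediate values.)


Per-symbol terms -p_i * log2(p_i) with p_i = f_i/58:
  p = 20/58 = 0.344828: log2(p) = -1.536053, -p*log2(p) = 0.529673
  p = 14/58 = 0.241379: log2(p) = -2.050626, -p*log2(p) = 0.494979
  p = 1/58 = 0.017241: log2(p) = -5.857981, -p*log2(p) = 0.101000
  p = 10/58 = 0.172414: log2(p) = -2.536053, -p*log2(p) = 0.437251
  p = 13/58 = 0.224138: log2(p) = -2.157541, -p*log2(p) = 0.483587
H = 0.529673 + 0.494979 + 0.101000 + 0.437251 + 0.483587 = 2.046490

H = 2.0465 bits/symbol


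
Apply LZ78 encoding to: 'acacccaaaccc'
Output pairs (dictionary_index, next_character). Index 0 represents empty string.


LZ78 encoding steps:
Dictionary: {0: ''}
Step 1: w='' (idx 0), next='a' -> output (0, 'a'), add 'a' as idx 1
Step 2: w='' (idx 0), next='c' -> output (0, 'c'), add 'c' as idx 2
Step 3: w='a' (idx 1), next='c' -> output (1, 'c'), add 'ac' as idx 3
Step 4: w='c' (idx 2), next='c' -> output (2, 'c'), add 'cc' as idx 4
Step 5: w='a' (idx 1), next='a' -> output (1, 'a'), add 'aa' as idx 5
Step 6: w='ac' (idx 3), next='c' -> output (3, 'c'), add 'acc' as idx 6
Step 7: w='c' (idx 2), end of input -> output (2, '')


Encoded: [(0, 'a'), (0, 'c'), (1, 'c'), (2, 'c'), (1, 'a'), (3, 'c'), (2, '')]


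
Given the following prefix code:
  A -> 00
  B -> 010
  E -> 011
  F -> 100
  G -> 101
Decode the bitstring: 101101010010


Decoding step by step:
Bits 101 -> G
Bits 101 -> G
Bits 010 -> B
Bits 010 -> B


Decoded message: GGBB


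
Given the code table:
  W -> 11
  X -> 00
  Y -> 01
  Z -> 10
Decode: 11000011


Decoding:
11 -> W
00 -> X
00 -> X
11 -> W


Result: WXXW


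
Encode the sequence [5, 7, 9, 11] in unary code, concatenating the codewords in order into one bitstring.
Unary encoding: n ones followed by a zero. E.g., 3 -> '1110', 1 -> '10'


Encode each number as n ones followed by a terminating 0:
  5 -> 111110 (6 bits)
  7 -> 11111110 (8 bits)
  9 -> 1111111110 (10 bits)
  11 -> 111111111110 (12 bits)
Total length = 6 + 8 + 10 + 12 = 36 bits.

Unary([5, 7, 9, 11]) = 111110111111101111111110111111111110 (36 bits)


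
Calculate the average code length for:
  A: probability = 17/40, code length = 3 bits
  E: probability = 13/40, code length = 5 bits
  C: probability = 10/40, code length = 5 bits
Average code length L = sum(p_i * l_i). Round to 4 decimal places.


Weighted contributions p_i * l_i:
  A: (17/40) * 3 = 51/40
  E: (13/40) * 5 = 65/40
  C: (10/40) * 5 = 50/40
Sum = (51 + 65 + 50)/40 = 166/40

L = 166/40 = 4.1500 bits/symbol


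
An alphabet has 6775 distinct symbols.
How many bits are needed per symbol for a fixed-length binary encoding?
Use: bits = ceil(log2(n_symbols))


log2(6775) = 12.726
Bracket: 2^12 = 4096 < 6775 <= 2^13 = 8192
So ceil(log2(6775)) = 13

bits = ceil(log2(6775)) = ceil(12.726) = 13 bits


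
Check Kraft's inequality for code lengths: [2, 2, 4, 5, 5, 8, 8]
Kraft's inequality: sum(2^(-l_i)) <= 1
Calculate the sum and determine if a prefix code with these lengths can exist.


Sum = 2^(-2) + 2^(-2) + 2^(-4) + 2^(-5) + 2^(-5) + 2^(-8) + 2^(-8)
    = 0.25 + 0.25 + 0.0625 + 0.03125 + 0.03125 + 0.00390625 + 0.00390625
    = 162/256 = 0.6328125
Since 0.6328125 <= 1, Kraft's inequality IS satisfied.
A prefix code with these lengths CAN exist.

Kraft sum = 0.6328125. Satisfied.


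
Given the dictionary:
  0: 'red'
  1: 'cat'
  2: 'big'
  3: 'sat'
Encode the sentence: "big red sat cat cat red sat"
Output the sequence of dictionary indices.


Look up each word in the dictionary:
  'big' -> 2
  'red' -> 0
  'sat' -> 3
  'cat' -> 1
  'cat' -> 1
  'red' -> 0
  'sat' -> 3

Encoded: [2, 0, 3, 1, 1, 0, 3]


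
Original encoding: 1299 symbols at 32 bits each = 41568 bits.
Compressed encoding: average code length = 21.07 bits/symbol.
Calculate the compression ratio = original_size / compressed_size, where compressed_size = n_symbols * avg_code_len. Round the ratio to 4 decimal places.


original_size = n_symbols * orig_bits = 1299 * 32 = 41568 bits
compressed_size = n_symbols * avg_code_len = 1299 * 21.07 = 27369.93 bits
ratio = original_size / compressed_size = 41568 / 27369.93 = 1.5187

Compression ratio = 1.5187


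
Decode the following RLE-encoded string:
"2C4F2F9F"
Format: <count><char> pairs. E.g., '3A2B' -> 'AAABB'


Expanding each <count><char> pair:
  2C -> 'CC'
  4F -> 'FFFF'
  2F -> 'FF'
  9F -> 'FFFFFFFFF'

Decoded = CCFFFFFFFFFFFFFFF


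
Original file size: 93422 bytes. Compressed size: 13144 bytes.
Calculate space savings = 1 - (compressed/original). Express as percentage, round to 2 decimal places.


ratio = compressed/original = 13144/93422 = 0.140695
savings = 1 - ratio = 1 - 0.140695 = 0.859305
as a percentage: 0.859305 * 100 = 85.93%

Space savings = 1 - 13144/93422 = 85.93%


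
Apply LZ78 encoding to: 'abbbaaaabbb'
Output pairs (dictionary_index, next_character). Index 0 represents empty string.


LZ78 encoding steps:
Dictionary: {0: ''}
Step 1: w='' (idx 0), next='a' -> output (0, 'a'), add 'a' as idx 1
Step 2: w='' (idx 0), next='b' -> output (0, 'b'), add 'b' as idx 2
Step 3: w='b' (idx 2), next='b' -> output (2, 'b'), add 'bb' as idx 3
Step 4: w='a' (idx 1), next='a' -> output (1, 'a'), add 'aa' as idx 4
Step 5: w='aa' (idx 4), next='b' -> output (4, 'b'), add 'aab' as idx 5
Step 6: w='bb' (idx 3), end of input -> output (3, '')


Encoded: [(0, 'a'), (0, 'b'), (2, 'b'), (1, 'a'), (4, 'b'), (3, '')]


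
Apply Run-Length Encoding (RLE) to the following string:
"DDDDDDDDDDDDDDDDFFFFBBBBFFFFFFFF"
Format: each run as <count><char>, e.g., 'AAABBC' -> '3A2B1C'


Scanning runs left to right:
  i=0: run of 'D' x 16 -> '16D'
  i=16: run of 'F' x 4 -> '4F'
  i=20: run of 'B' x 4 -> '4B'
  i=24: run of 'F' x 8 -> '8F'

RLE = 16D4F4B8F


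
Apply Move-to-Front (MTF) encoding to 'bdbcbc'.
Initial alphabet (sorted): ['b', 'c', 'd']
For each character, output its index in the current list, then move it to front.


MTF encoding:
'b': index 0 in ['b', 'c', 'd'] -> ['b', 'c', 'd']
'd': index 2 in ['b', 'c', 'd'] -> ['d', 'b', 'c']
'b': index 1 in ['d', 'b', 'c'] -> ['b', 'd', 'c']
'c': index 2 in ['b', 'd', 'c'] -> ['c', 'b', 'd']
'b': index 1 in ['c', 'b', 'd'] -> ['b', 'c', 'd']
'c': index 1 in ['b', 'c', 'd'] -> ['c', 'b', 'd']


Output: [0, 2, 1, 2, 1, 1]


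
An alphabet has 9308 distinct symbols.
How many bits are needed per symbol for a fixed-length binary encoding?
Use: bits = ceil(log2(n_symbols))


log2(9308) = 13.1843
Bracket: 2^13 = 8192 < 9308 <= 2^14 = 16384
So ceil(log2(9308)) = 14

bits = ceil(log2(9308)) = ceil(13.1843) = 14 bits


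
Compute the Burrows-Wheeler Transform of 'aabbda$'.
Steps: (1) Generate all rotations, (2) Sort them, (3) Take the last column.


Rotations (sorted):
  0: $aabbda -> last char: a
  1: a$aabbd -> last char: d
  2: aabbda$ -> last char: $
  3: abbda$a -> last char: a
  4: bbda$aa -> last char: a
  5: bda$aab -> last char: b
  6: da$aabb -> last char: b


BWT = ad$aabb


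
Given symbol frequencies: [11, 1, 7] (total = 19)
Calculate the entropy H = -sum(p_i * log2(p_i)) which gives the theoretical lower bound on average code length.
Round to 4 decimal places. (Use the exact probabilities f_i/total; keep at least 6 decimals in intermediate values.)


Per-symbol terms -p_i * log2(p_i) with p_i = f_i/19:
  p = 11/19 = 0.578947: log2(p) = -0.788496, -p*log2(p) = 0.456498
  p = 1/19 = 0.052632: log2(p) = -4.247928, -p*log2(p) = 0.223575
  p = 7/19 = 0.368421: log2(p) = -1.440573, -p*log2(p) = 0.530737
H = 0.456498 + 0.223575 + 0.530737 = 1.210810

H = 1.2108 bits/symbol


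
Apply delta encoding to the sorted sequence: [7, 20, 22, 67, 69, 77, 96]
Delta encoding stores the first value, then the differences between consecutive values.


First value: 7
Deltas:
  20 - 7 = 13
  22 - 20 = 2
  67 - 22 = 45
  69 - 67 = 2
  77 - 69 = 8
  96 - 77 = 19


Delta encoded: [7, 13, 2, 45, 2, 8, 19]


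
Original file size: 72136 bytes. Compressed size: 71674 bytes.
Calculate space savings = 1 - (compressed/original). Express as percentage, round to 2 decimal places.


ratio = compressed/original = 71674/72136 = 0.993595
savings = 1 - ratio = 1 - 0.993595 = 0.006405
as a percentage: 0.006405 * 100 = 0.64%

Space savings = 1 - 71674/72136 = 0.64%


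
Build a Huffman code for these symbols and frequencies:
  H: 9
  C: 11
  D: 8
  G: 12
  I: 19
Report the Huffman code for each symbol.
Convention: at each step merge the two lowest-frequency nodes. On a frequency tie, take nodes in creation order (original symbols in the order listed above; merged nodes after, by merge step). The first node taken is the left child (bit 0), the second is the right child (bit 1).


Huffman tree construction:
Step 1: Merge D(8) + H(9) = 17
Step 2: Merge C(11) + G(12) = 23
Step 3: Merge (D+H)(17) + I(19) = 36
Step 4: Merge (C+G)(23) + ((D+H)+I)(36) = 59
Read each symbol's code off the tree from the root (left child = 0, right child = 1).

Codes:
  H: 101 (length 3)
  C: 00 (length 2)
  D: 100 (length 3)
  G: 01 (length 2)
  I: 11 (length 2)
Average code length: 135/59 = 2.2881 bits/symbol


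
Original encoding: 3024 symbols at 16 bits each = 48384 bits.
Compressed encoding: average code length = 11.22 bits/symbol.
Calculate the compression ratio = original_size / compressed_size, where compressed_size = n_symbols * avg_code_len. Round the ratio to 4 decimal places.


original_size = n_symbols * orig_bits = 3024 * 16 = 48384 bits
compressed_size = n_symbols * avg_code_len = 3024 * 11.22 = 33929.28 bits
ratio = original_size / compressed_size = 48384 / 33929.28 = 1.426

Compression ratio = 1.426


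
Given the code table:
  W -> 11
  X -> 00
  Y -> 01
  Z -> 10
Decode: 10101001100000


Decoding:
10 -> Z
10 -> Z
10 -> Z
01 -> Y
10 -> Z
00 -> X
00 -> X


Result: ZZZYZXX


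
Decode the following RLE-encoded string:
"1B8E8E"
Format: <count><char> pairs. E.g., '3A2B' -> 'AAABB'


Expanding each <count><char> pair:
  1B -> 'B'
  8E -> 'EEEEEEEE'
  8E -> 'EEEEEEEE'

Decoded = BEEEEEEEEEEEEEEEE


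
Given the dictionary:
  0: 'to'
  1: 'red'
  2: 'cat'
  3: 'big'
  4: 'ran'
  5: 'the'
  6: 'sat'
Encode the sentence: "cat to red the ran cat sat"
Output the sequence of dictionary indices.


Look up each word in the dictionary:
  'cat' -> 2
  'to' -> 0
  'red' -> 1
  'the' -> 5
  'ran' -> 4
  'cat' -> 2
  'sat' -> 6

Encoded: [2, 0, 1, 5, 4, 2, 6]


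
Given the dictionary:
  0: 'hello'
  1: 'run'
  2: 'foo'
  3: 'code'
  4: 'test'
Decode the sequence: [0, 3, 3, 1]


Look up each index in the dictionary:
  0 -> 'hello'
  3 -> 'code'
  3 -> 'code'
  1 -> 'run'

Decoded: "hello code code run"


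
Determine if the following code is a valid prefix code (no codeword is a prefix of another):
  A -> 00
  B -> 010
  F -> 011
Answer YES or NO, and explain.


Checking each pair (does one codeword prefix another?):
  A='00' vs B='010': no prefix
  A='00' vs F='011': no prefix
  B='010' vs A='00': no prefix
  B='010' vs F='011': no prefix
  F='011' vs A='00': no prefix
  F='011' vs B='010': no prefix
No violation found over all pairs.

YES -- this is a valid prefix code. No codeword is a prefix of any other codeword.


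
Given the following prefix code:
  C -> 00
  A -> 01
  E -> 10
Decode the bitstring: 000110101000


Decoding step by step:
Bits 00 -> C
Bits 01 -> A
Bits 10 -> E
Bits 10 -> E
Bits 10 -> E
Bits 00 -> C


Decoded message: CAEEEC


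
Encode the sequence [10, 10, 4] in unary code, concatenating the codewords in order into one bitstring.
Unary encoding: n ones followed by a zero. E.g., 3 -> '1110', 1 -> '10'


Encode each number as n ones followed by a terminating 0:
  10 -> 11111111110 (11 bits)
  10 -> 11111111110 (11 bits)
  4 -> 11110 (5 bits)
Total length = 11 + 11 + 5 = 27 bits.

Unary([10, 10, 4]) = 111111111101111111111011110 (27 bits)


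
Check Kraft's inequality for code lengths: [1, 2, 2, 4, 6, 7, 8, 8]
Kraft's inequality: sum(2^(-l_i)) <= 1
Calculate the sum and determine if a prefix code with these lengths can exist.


Sum = 2^(-1) + 2^(-2) + 2^(-2) + 2^(-4) + 2^(-6) + 2^(-7) + 2^(-8) + 2^(-8)
    = 0.5 + 0.25 + 0.25 + 0.0625 + 0.015625 + 0.0078125 + 0.00390625 + 0.00390625
    = 280/256 = 1.09375
Since 1.09375 > 1, Kraft's inequality is NOT satisfied.
A prefix code with these lengths CANNOT exist.

Kraft sum = 1.09375. Not satisfied.


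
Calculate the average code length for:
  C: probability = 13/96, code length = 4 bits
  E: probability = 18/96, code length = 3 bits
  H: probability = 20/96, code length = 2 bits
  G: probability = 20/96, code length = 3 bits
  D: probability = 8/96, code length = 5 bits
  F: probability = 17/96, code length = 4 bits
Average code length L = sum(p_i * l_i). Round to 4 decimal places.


Weighted contributions p_i * l_i:
  C: (13/96) * 4 = 52/96
  E: (18/96) * 3 = 54/96
  H: (20/96) * 2 = 40/96
  G: (20/96) * 3 = 60/96
  D: (8/96) * 5 = 40/96
  F: (17/96) * 4 = 68/96
Sum = (52 + 54 + 40 + 60 + 40 + 68)/96 = 314/96

L = 314/96 = 3.2708 bits/symbol


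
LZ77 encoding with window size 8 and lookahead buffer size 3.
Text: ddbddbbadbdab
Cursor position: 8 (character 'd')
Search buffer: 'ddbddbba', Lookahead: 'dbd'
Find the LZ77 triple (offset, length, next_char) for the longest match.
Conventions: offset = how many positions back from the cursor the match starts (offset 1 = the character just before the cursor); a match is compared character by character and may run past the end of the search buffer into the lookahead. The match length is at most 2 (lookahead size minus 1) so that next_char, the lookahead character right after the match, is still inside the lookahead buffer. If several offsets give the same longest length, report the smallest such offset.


Try each offset into the search buffer:
  offset=1 (pos 7, char 'a'): match length 0
  offset=2 (pos 6, char 'b'): match length 0
  offset=3 (pos 5, char 'b'): match length 0
  offset=4 (pos 4, char 'd'): match length 2
  offset=5 (pos 3, char 'd'): match length 1
  offset=6 (pos 2, char 'b'): match length 0
  offset=7 (pos 1, char 'd'): match length 2
  offset=8 (pos 0, char 'd'): match length 1
Longest match has length 2, found at offsets 4, 7; take the smallest, offset 4.
next_char = character at position 8 + 2 = 10 -> 'd'

Best match: offset=4, length=2 (matching 'db' starting at position 4)
LZ77 triple: (4, 2, 'd')


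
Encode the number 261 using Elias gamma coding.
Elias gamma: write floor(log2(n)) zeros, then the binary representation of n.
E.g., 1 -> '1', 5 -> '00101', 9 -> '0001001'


num_bits = floor(log2(261)) + 1 = 9
leading_zeros = num_bits - 1 = 8
binary(261) = 100000101

Elias gamma(261) = '00000000' + '100000101' = 00000000100000101 (17 bits)


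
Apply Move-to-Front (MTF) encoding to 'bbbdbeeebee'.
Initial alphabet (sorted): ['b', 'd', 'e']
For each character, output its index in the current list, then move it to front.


MTF encoding:
'b': index 0 in ['b', 'd', 'e'] -> ['b', 'd', 'e']
'b': index 0 in ['b', 'd', 'e'] -> ['b', 'd', 'e']
'b': index 0 in ['b', 'd', 'e'] -> ['b', 'd', 'e']
'd': index 1 in ['b', 'd', 'e'] -> ['d', 'b', 'e']
'b': index 1 in ['d', 'b', 'e'] -> ['b', 'd', 'e']
'e': index 2 in ['b', 'd', 'e'] -> ['e', 'b', 'd']
'e': index 0 in ['e', 'b', 'd'] -> ['e', 'b', 'd']
'e': index 0 in ['e', 'b', 'd'] -> ['e', 'b', 'd']
'b': index 1 in ['e', 'b', 'd'] -> ['b', 'e', 'd']
'e': index 1 in ['b', 'e', 'd'] -> ['e', 'b', 'd']
'e': index 0 in ['e', 'b', 'd'] -> ['e', 'b', 'd']


Output: [0, 0, 0, 1, 1, 2, 0, 0, 1, 1, 0]


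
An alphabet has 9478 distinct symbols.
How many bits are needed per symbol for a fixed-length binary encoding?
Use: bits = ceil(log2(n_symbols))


log2(9478) = 13.2104
Bracket: 2^13 = 8192 < 9478 <= 2^14 = 16384
So ceil(log2(9478)) = 14

bits = ceil(log2(9478)) = ceil(13.2104) = 14 bits


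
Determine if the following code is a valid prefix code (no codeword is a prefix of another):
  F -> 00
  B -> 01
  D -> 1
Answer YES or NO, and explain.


Checking each pair (does one codeword prefix another?):
  F='00' vs B='01': no prefix
  F='00' vs D='1': no prefix
  B='01' vs F='00': no prefix
  B='01' vs D='1': no prefix
  D='1' vs F='00': no prefix
  D='1' vs B='01': no prefix
No violation found over all pairs.

YES -- this is a valid prefix code. No codeword is a prefix of any other codeword.


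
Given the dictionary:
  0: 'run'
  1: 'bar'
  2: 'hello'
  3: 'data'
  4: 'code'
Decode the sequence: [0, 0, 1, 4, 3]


Look up each index in the dictionary:
  0 -> 'run'
  0 -> 'run'
  1 -> 'bar'
  4 -> 'code'
  3 -> 'data'

Decoded: "run run bar code data"


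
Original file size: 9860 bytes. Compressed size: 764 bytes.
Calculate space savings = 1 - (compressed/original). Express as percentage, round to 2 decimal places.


ratio = compressed/original = 764/9860 = 0.077485
savings = 1 - ratio = 1 - 0.077485 = 0.922515
as a percentage: 0.922515 * 100 = 92.25%

Space savings = 1 - 764/9860 = 92.25%


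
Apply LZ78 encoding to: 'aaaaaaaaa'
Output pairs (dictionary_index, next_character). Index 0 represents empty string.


LZ78 encoding steps:
Dictionary: {0: ''}
Step 1: w='' (idx 0), next='a' -> output (0, 'a'), add 'a' as idx 1
Step 2: w='a' (idx 1), next='a' -> output (1, 'a'), add 'aa' as idx 2
Step 3: w='aa' (idx 2), next='a' -> output (2, 'a'), add 'aaa' as idx 3
Step 4: w='aaa' (idx 3), end of input -> output (3, '')


Encoded: [(0, 'a'), (1, 'a'), (2, 'a'), (3, '')]


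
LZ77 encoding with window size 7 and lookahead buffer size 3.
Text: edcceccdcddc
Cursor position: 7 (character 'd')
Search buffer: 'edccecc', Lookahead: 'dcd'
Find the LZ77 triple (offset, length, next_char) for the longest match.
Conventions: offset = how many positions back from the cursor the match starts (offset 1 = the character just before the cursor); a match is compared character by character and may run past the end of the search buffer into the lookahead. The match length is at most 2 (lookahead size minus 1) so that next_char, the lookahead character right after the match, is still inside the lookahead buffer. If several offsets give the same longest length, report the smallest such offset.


Try each offset into the search buffer:
  offset=1 (pos 6, char 'c'): match length 0
  offset=2 (pos 5, char 'c'): match length 0
  offset=3 (pos 4, char 'e'): match length 0
  offset=4 (pos 3, char 'c'): match length 0
  offset=5 (pos 2, char 'c'): match length 0
  offset=6 (pos 1, char 'd'): match length 2
  offset=7 (pos 0, char 'e'): match length 0
Longest match has length 2 at offset 6.
next_char = character at position 7 + 2 = 9 -> 'd'

Best match: offset=6, length=2 (matching 'dc' starting at position 1)
LZ77 triple: (6, 2, 'd')


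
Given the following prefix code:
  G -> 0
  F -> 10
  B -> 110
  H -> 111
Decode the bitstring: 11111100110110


Decoding step by step:
Bits 111 -> H
Bits 111 -> H
Bits 0 -> G
Bits 0 -> G
Bits 110 -> B
Bits 110 -> B


Decoded message: HHGGBB


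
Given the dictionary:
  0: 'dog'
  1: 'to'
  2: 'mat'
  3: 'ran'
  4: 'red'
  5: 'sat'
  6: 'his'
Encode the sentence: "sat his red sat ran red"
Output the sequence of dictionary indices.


Look up each word in the dictionary:
  'sat' -> 5
  'his' -> 6
  'red' -> 4
  'sat' -> 5
  'ran' -> 3
  'red' -> 4

Encoded: [5, 6, 4, 5, 3, 4]


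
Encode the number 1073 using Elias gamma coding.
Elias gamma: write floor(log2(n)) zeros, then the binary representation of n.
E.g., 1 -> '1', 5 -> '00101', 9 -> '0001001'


num_bits = floor(log2(1073)) + 1 = 11
leading_zeros = num_bits - 1 = 10
binary(1073) = 10000110001

Elias gamma(1073) = '0000000000' + '10000110001' = 000000000010000110001 (21 bits)


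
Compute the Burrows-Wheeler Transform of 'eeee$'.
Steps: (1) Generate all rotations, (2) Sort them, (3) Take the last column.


Rotations (sorted):
  0: $eeee -> last char: e
  1: e$eee -> last char: e
  2: ee$ee -> last char: e
  3: eee$e -> last char: e
  4: eeee$ -> last char: $


BWT = eeee$


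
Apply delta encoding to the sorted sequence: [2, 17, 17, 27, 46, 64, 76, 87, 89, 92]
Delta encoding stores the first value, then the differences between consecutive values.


First value: 2
Deltas:
  17 - 2 = 15
  17 - 17 = 0
  27 - 17 = 10
  46 - 27 = 19
  64 - 46 = 18
  76 - 64 = 12
  87 - 76 = 11
  89 - 87 = 2
  92 - 89 = 3


Delta encoded: [2, 15, 0, 10, 19, 18, 12, 11, 2, 3]


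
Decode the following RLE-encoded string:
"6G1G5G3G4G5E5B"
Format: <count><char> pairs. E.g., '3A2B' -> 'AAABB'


Expanding each <count><char> pair:
  6G -> 'GGGGGG'
  1G -> 'G'
  5G -> 'GGGGG'
  3G -> 'GGG'
  4G -> 'GGGG'
  5E -> 'EEEEE'
  5B -> 'BBBBB'

Decoded = GGGGGGGGGGGGGGGGGGGEEEEEBBBBB


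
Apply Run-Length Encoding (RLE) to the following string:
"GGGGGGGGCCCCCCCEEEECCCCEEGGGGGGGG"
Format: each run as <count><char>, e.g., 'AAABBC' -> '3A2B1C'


Scanning runs left to right:
  i=0: run of 'G' x 8 -> '8G'
  i=8: run of 'C' x 7 -> '7C'
  i=15: run of 'E' x 4 -> '4E'
  i=19: run of 'C' x 4 -> '4C'
  i=23: run of 'E' x 2 -> '2E'
  i=25: run of 'G' x 8 -> '8G'

RLE = 8G7C4E4C2E8G


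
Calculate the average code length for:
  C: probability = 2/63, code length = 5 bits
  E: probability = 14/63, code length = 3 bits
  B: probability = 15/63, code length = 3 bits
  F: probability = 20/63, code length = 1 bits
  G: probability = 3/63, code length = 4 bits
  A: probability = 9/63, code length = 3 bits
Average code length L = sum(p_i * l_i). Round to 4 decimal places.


Weighted contributions p_i * l_i:
  C: (2/63) * 5 = 10/63
  E: (14/63) * 3 = 42/63
  B: (15/63) * 3 = 45/63
  F: (20/63) * 1 = 20/63
  G: (3/63) * 4 = 12/63
  A: (9/63) * 3 = 27/63
Sum = (10 + 42 + 45 + 20 + 12 + 27)/63 = 156/63

L = 156/63 = 2.4762 bits/symbol


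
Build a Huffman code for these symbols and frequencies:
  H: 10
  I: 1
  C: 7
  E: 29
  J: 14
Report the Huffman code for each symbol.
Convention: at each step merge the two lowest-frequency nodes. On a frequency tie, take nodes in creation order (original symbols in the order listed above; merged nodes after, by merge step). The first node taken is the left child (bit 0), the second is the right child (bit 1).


Huffman tree construction:
Step 1: Merge I(1) + C(7) = 8
Step 2: Merge (I+C)(8) + H(10) = 18
Step 3: Merge J(14) + ((I+C)+H)(18) = 32
Step 4: Merge E(29) + (J+((I+C)+H))(32) = 61
Read each symbol's code off the tree from the root (left child = 0, right child = 1).

Codes:
  H: 111 (length 3)
  I: 1100 (length 4)
  C: 1101 (length 4)
  E: 0 (length 1)
  J: 10 (length 2)
Average code length: 119/61 = 1.9508 bits/symbol


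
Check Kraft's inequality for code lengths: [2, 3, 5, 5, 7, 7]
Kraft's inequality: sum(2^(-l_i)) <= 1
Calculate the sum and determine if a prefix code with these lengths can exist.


Sum = 2^(-2) + 2^(-3) + 2^(-5) + 2^(-5) + 2^(-7) + 2^(-7)
    = 0.25 + 0.125 + 0.03125 + 0.03125 + 0.0078125 + 0.0078125
    = 58/128 = 0.453125
Since 0.453125 <= 1, Kraft's inequality IS satisfied.
A prefix code with these lengths CAN exist.

Kraft sum = 0.453125. Satisfied.


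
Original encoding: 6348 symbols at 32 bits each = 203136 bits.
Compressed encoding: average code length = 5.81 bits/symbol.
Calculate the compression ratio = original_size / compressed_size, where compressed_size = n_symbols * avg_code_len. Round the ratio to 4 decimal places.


original_size = n_symbols * orig_bits = 6348 * 32 = 203136 bits
compressed_size = n_symbols * avg_code_len = 6348 * 5.81 = 36881.88 bits
ratio = original_size / compressed_size = 203136 / 36881.88 = 5.5077

Compression ratio = 5.5077


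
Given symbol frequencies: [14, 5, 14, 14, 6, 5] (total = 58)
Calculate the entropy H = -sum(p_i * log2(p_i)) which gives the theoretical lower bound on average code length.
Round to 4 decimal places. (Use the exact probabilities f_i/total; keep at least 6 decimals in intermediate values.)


Per-symbol terms -p_i * log2(p_i) with p_i = f_i/58:
  p = 14/58 = 0.241379: log2(p) = -2.050626, -p*log2(p) = 0.494979
  p = 5/58 = 0.086207: log2(p) = -3.536053, -p*log2(p) = 0.304832
  p = 14/58 = 0.241379: log2(p) = -2.050626, -p*log2(p) = 0.494979
  p = 14/58 = 0.241379: log2(p) = -2.050626, -p*log2(p) = 0.494979
  p = 6/58 = 0.103448: log2(p) = -3.273018, -p*log2(p) = 0.338588
  p = 5/58 = 0.086207: log2(p) = -3.536053, -p*log2(p) = 0.304832
H = 0.494979 + 0.304832 + 0.494979 + 0.494979 + 0.338588 + 0.304832 = 2.433189

H = 2.4332 bits/symbol


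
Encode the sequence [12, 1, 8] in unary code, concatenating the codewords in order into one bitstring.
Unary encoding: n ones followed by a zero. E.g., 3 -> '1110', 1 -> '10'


Encode each number as n ones followed by a terminating 0:
  12 -> 1111111111110 (13 bits)
  1 -> 10 (2 bits)
  8 -> 111111110 (9 bits)
Total length = 13 + 2 + 9 = 24 bits.

Unary([12, 1, 8]) = 111111111111010111111110 (24 bits)


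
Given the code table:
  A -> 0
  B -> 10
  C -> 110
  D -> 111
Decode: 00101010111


Decoding:
0 -> A
0 -> A
10 -> B
10 -> B
10 -> B
111 -> D


Result: AABBBD


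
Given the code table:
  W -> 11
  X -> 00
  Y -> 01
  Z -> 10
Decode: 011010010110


Decoding:
01 -> Y
10 -> Z
10 -> Z
01 -> Y
01 -> Y
10 -> Z


Result: YZZYYZ


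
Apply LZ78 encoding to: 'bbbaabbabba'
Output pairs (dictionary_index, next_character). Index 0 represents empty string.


LZ78 encoding steps:
Dictionary: {0: ''}
Step 1: w='' (idx 0), next='b' -> output (0, 'b'), add 'b' as idx 1
Step 2: w='b' (idx 1), next='b' -> output (1, 'b'), add 'bb' as idx 2
Step 3: w='' (idx 0), next='a' -> output (0, 'a'), add 'a' as idx 3
Step 4: w='a' (idx 3), next='b' -> output (3, 'b'), add 'ab' as idx 4
Step 5: w='b' (idx 1), next='a' -> output (1, 'a'), add 'ba' as idx 5
Step 6: w='bb' (idx 2), next='a' -> output (2, 'a'), add 'bba' as idx 6


Encoded: [(0, 'b'), (1, 'b'), (0, 'a'), (3, 'b'), (1, 'a'), (2, 'a')]


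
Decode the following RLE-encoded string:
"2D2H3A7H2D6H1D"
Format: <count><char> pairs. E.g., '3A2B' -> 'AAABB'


Expanding each <count><char> pair:
  2D -> 'DD'
  2H -> 'HH'
  3A -> 'AAA'
  7H -> 'HHHHHHH'
  2D -> 'DD'
  6H -> 'HHHHHH'
  1D -> 'D'

Decoded = DDHHAAAHHHHHHHDDHHHHHHD


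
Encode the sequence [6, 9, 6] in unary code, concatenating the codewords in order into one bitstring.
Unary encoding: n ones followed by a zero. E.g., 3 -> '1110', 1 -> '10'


Encode each number as n ones followed by a terminating 0:
  6 -> 1111110 (7 bits)
  9 -> 1111111110 (10 bits)
  6 -> 1111110 (7 bits)
Total length = 7 + 10 + 7 = 24 bits.

Unary([6, 9, 6]) = 111111011111111101111110 (24 bits)


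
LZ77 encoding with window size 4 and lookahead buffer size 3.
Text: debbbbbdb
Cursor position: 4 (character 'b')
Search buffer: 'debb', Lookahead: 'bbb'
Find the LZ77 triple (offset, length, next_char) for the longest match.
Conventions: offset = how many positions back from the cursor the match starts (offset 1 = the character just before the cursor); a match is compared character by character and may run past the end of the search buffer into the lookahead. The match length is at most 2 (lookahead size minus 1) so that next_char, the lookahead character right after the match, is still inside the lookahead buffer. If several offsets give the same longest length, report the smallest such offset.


Try each offset into the search buffer:
  offset=1 (pos 3, char 'b'): match length 2
  offset=2 (pos 2, char 'b'): match length 2
  offset=3 (pos 1, char 'e'): match length 0
  offset=4 (pos 0, char 'd'): match length 0
Longest match has length 2, found at offsets 1, 2; take the smallest, offset 1.
next_char = character at position 4 + 2 = 6 -> 'b'

Best match: offset=1, length=2 (matching 'bb' starting at position 3)
LZ77 triple: (1, 2, 'b')


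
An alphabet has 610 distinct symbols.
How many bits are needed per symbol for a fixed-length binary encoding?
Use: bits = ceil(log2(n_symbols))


log2(610) = 9.2527
Bracket: 2^9 = 512 < 610 <= 2^10 = 1024
So ceil(log2(610)) = 10

bits = ceil(log2(610)) = ceil(9.2527) = 10 bits


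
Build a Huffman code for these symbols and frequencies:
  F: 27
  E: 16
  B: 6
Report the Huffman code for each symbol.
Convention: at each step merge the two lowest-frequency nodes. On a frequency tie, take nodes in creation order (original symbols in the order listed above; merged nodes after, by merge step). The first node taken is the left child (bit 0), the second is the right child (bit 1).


Huffman tree construction:
Step 1: Merge B(6) + E(16) = 22
Step 2: Merge (B+E)(22) + F(27) = 49
Read each symbol's code off the tree from the root (left child = 0, right child = 1).

Codes:
  F: 1 (length 1)
  E: 01 (length 2)
  B: 00 (length 2)
Average code length: 71/49 = 1.4490 bits/symbol


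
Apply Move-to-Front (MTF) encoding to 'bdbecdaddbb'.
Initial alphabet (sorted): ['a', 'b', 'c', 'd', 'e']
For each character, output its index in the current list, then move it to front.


MTF encoding:
'b': index 1 in ['a', 'b', 'c', 'd', 'e'] -> ['b', 'a', 'c', 'd', 'e']
'd': index 3 in ['b', 'a', 'c', 'd', 'e'] -> ['d', 'b', 'a', 'c', 'e']
'b': index 1 in ['d', 'b', 'a', 'c', 'e'] -> ['b', 'd', 'a', 'c', 'e']
'e': index 4 in ['b', 'd', 'a', 'c', 'e'] -> ['e', 'b', 'd', 'a', 'c']
'c': index 4 in ['e', 'b', 'd', 'a', 'c'] -> ['c', 'e', 'b', 'd', 'a']
'd': index 3 in ['c', 'e', 'b', 'd', 'a'] -> ['d', 'c', 'e', 'b', 'a']
'a': index 4 in ['d', 'c', 'e', 'b', 'a'] -> ['a', 'd', 'c', 'e', 'b']
'd': index 1 in ['a', 'd', 'c', 'e', 'b'] -> ['d', 'a', 'c', 'e', 'b']
'd': index 0 in ['d', 'a', 'c', 'e', 'b'] -> ['d', 'a', 'c', 'e', 'b']
'b': index 4 in ['d', 'a', 'c', 'e', 'b'] -> ['b', 'd', 'a', 'c', 'e']
'b': index 0 in ['b', 'd', 'a', 'c', 'e'] -> ['b', 'd', 'a', 'c', 'e']


Output: [1, 3, 1, 4, 4, 3, 4, 1, 0, 4, 0]


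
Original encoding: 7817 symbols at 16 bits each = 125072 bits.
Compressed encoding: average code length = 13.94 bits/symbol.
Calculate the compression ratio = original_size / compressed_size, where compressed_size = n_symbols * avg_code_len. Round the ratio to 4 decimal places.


original_size = n_symbols * orig_bits = 7817 * 16 = 125072 bits
compressed_size = n_symbols * avg_code_len = 7817 * 13.94 = 108968.98 bits
ratio = original_size / compressed_size = 125072 / 108968.98 = 1.1478

Compression ratio = 1.1478


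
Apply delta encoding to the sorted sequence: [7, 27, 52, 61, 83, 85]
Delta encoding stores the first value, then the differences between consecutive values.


First value: 7
Deltas:
  27 - 7 = 20
  52 - 27 = 25
  61 - 52 = 9
  83 - 61 = 22
  85 - 83 = 2


Delta encoded: [7, 20, 25, 9, 22, 2]


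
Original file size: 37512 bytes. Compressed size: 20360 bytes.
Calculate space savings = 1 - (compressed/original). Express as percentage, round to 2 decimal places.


ratio = compressed/original = 20360/37512 = 0.54276
savings = 1 - ratio = 1 - 0.54276 = 0.45724
as a percentage: 0.45724 * 100 = 45.72%

Space savings = 1 - 20360/37512 = 45.72%


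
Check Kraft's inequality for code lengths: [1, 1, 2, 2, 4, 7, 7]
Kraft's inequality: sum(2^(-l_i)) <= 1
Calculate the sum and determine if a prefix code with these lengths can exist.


Sum = 2^(-1) + 2^(-1) + 2^(-2) + 2^(-2) + 2^(-4) + 2^(-7) + 2^(-7)
    = 0.5 + 0.5 + 0.25 + 0.25 + 0.0625 + 0.0078125 + 0.0078125
    = 202/128 = 1.578125
Since 1.578125 > 1, Kraft's inequality is NOT satisfied.
A prefix code with these lengths CANNOT exist.

Kraft sum = 1.578125. Not satisfied.


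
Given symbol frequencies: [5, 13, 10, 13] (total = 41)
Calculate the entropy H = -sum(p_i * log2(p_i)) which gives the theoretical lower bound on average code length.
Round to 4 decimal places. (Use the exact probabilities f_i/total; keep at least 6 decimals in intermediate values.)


Per-symbol terms -p_i * log2(p_i) with p_i = f_i/41:
  p = 5/41 = 0.121951: log2(p) = -3.035624, -p*log2(p) = 0.370198
  p = 13/41 = 0.317073: log2(p) = -1.657112, -p*log2(p) = 0.525426
  p = 10/41 = 0.243902: log2(p) = -2.035624, -p*log2(p) = 0.496494
  p = 13/41 = 0.317073: log2(p) = -1.657112, -p*log2(p) = 0.525426
H = 0.370198 + 0.525426 + 0.496494 + 0.525426 = 1.917544

H = 1.9175 bits/symbol


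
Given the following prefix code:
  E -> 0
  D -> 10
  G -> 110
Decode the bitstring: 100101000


Decoding step by step:
Bits 10 -> D
Bits 0 -> E
Bits 10 -> D
Bits 10 -> D
Bits 0 -> E
Bits 0 -> E


Decoded message: DEDDEE


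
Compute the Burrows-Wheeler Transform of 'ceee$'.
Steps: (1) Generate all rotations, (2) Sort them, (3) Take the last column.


Rotations (sorted):
  0: $ceee -> last char: e
  1: ceee$ -> last char: $
  2: e$cee -> last char: e
  3: ee$ce -> last char: e
  4: eee$c -> last char: c


BWT = e$eec


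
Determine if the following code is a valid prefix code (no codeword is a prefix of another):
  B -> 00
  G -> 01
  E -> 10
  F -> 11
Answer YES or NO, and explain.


Checking each pair (does one codeword prefix another?):
  B='00' vs G='01': no prefix
  B='00' vs E='10': no prefix
  B='00' vs F='11': no prefix
  G='01' vs B='00': no prefix
  G='01' vs E='10': no prefix
  G='01' vs F='11': no prefix
  E='10' vs B='00': no prefix
  E='10' vs G='01': no prefix
  E='10' vs F='11': no prefix
  F='11' vs B='00': no prefix
  F='11' vs G='01': no prefix
  F='11' vs E='10': no prefix
No violation found over all pairs.

YES -- this is a valid prefix code. No codeword is a prefix of any other codeword.


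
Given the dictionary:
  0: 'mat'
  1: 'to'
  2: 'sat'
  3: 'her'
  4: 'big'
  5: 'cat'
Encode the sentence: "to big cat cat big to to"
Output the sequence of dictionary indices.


Look up each word in the dictionary:
  'to' -> 1
  'big' -> 4
  'cat' -> 5
  'cat' -> 5
  'big' -> 4
  'to' -> 1
  'to' -> 1

Encoded: [1, 4, 5, 5, 4, 1, 1]


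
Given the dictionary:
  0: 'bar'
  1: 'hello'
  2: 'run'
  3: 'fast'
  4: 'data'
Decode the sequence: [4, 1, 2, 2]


Look up each index in the dictionary:
  4 -> 'data'
  1 -> 'hello'
  2 -> 'run'
  2 -> 'run'

Decoded: "data hello run run"


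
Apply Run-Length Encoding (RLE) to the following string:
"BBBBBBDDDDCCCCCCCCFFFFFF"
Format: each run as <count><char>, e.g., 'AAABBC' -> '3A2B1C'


Scanning runs left to right:
  i=0: run of 'B' x 6 -> '6B'
  i=6: run of 'D' x 4 -> '4D'
  i=10: run of 'C' x 8 -> '8C'
  i=18: run of 'F' x 6 -> '6F'

RLE = 6B4D8C6F


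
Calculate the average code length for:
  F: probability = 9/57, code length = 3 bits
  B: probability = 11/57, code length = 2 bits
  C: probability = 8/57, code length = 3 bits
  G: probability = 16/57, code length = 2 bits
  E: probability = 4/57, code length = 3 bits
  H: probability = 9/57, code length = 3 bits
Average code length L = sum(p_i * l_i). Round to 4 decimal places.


Weighted contributions p_i * l_i:
  F: (9/57) * 3 = 27/57
  B: (11/57) * 2 = 22/57
  C: (8/57) * 3 = 24/57
  G: (16/57) * 2 = 32/57
  E: (4/57) * 3 = 12/57
  H: (9/57) * 3 = 27/57
Sum = (27 + 22 + 24 + 32 + 12 + 27)/57 = 144/57

L = 144/57 = 2.5263 bits/symbol


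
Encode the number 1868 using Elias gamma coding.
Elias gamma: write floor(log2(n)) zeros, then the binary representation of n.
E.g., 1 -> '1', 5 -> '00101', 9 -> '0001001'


num_bits = floor(log2(1868)) + 1 = 11
leading_zeros = num_bits - 1 = 10
binary(1868) = 11101001100

Elias gamma(1868) = '0000000000' + '11101001100' = 000000000011101001100 (21 bits)


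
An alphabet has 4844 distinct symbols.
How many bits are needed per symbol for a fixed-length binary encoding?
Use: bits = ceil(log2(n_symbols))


log2(4844) = 12.242
Bracket: 2^12 = 4096 < 4844 <= 2^13 = 8192
So ceil(log2(4844)) = 13

bits = ceil(log2(4844)) = ceil(12.242) = 13 bits


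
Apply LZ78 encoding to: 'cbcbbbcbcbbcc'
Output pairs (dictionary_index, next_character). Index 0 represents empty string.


LZ78 encoding steps:
Dictionary: {0: ''}
Step 1: w='' (idx 0), next='c' -> output (0, 'c'), add 'c' as idx 1
Step 2: w='' (idx 0), next='b' -> output (0, 'b'), add 'b' as idx 2
Step 3: w='c' (idx 1), next='b' -> output (1, 'b'), add 'cb' as idx 3
Step 4: w='b' (idx 2), next='b' -> output (2, 'b'), add 'bb' as idx 4
Step 5: w='cb' (idx 3), next='c' -> output (3, 'c'), add 'cbc' as idx 5
Step 6: w='bb' (idx 4), next='c' -> output (4, 'c'), add 'bbc' as idx 6
Step 7: w='c' (idx 1), end of input -> output (1, '')


Encoded: [(0, 'c'), (0, 'b'), (1, 'b'), (2, 'b'), (3, 'c'), (4, 'c'), (1, '')]


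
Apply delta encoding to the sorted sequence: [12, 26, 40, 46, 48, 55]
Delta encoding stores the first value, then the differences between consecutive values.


First value: 12
Deltas:
  26 - 12 = 14
  40 - 26 = 14
  46 - 40 = 6
  48 - 46 = 2
  55 - 48 = 7


Delta encoded: [12, 14, 14, 6, 2, 7]


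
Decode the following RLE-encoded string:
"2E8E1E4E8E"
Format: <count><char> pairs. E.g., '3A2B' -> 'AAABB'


Expanding each <count><char> pair:
  2E -> 'EE'
  8E -> 'EEEEEEEE'
  1E -> 'E'
  4E -> 'EEEE'
  8E -> 'EEEEEEEE'

Decoded = EEEEEEEEEEEEEEEEEEEEEEE
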